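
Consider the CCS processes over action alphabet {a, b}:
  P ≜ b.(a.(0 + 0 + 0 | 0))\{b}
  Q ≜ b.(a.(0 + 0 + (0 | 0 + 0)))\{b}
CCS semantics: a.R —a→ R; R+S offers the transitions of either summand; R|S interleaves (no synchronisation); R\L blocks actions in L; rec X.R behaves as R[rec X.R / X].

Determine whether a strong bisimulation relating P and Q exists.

P's transition system — 3 states:
  m0 = b.(a.(0 + 0 + 0 | 0))\{b} ⊢ ··b··> m1
  m1 = (a.(0 + 0 + 0 | 0))\{b} ⊢ ··a··> m2
  m2 = (0 + 0 + 0 | 0)\{b} ⊢ (no moves)
Q's transition system — 3 states:
  n0 = b.(a.(0 + 0 + (0 | 0 + 0)))\{b} ⊢ ··b··> n1
  n1 = (a.(0 + 0 + (0 | 0 + 0)))\{b} ⊢ ··a··> n2
  n2 = (0 + 0 + (0 | 0 + 0))\{b} ⊢ (no moves)
Bisimilarity quotient blocks:
  B0 = {m0, n0}
  B1 = {m1, n1}
  B2 = {m2, n2}
m0 ∈ B0, n0 ∈ B0 → same block

YES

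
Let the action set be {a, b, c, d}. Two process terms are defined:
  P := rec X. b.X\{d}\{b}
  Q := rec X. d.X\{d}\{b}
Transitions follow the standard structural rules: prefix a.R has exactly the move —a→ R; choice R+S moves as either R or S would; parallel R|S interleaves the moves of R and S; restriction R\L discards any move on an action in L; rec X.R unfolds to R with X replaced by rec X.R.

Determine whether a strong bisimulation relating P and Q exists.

LTS(P): 2 reachable states
  p0 = rec X. b.X\{d}\{b} has moves ··b··> p1
  p1 = (rec X. b.X\{d}\{b})\{d}\{b} has moves stopped
LTS(Q): 2 reachable states
  q0 = rec X. d.X\{d}\{b} has moves ··d··> q1
  q1 = (rec X. d.X\{d}\{b})\{d}\{b} has moves stopped
Partition-refinement fixed point:
  B0 = {p0}
  B1 = {p1, q1}
  B2 = {q0}
p0 ∈ B0, q0 ∈ B2 → different blocks

P ≁ Q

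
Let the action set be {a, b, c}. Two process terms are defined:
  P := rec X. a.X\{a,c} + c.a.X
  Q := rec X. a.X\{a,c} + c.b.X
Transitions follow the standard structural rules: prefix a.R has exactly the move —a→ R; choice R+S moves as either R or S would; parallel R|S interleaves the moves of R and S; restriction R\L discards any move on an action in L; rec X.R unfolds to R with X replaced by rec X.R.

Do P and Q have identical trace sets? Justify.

Reachable graph of P (3 states):
  s0 = rec X. a.X\{a,c} + c.a.X → —a→ s1, —c→ s2
  s1 = (rec X. a.X\{a,c} + c.a.X)\{a,c} → ·
  s2 = a.(rec X. a.X\{a,c} + c.a.X) → —a→ s0
Reachable graph of Q (3 states):
  t0 = rec X. a.X\{a,c} + c.b.X → —a→ t1, —c→ t2
  t1 = (rec X. a.X\{a,c} + c.b.X)\{a,c} → ·
  t2 = b.(rec X. a.X\{a,c} + c.b.X) → —b→ t0
Executing ca from P (initial set {s0}):
  step 1 (c): {s2}
  step 2 (a): {s0}
  P completes σ.
Executing ca from Q (initial set {t0}):
  step 1 (c): {t2}
  step 2 (a): no successor for Q

NO — witness ⟨ca⟩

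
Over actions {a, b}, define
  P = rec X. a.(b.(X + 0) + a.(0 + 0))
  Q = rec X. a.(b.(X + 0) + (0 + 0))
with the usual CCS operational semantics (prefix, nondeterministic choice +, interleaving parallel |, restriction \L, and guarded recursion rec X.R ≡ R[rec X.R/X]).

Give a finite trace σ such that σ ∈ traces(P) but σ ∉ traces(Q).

aa

LTS(P): 4 reachable states
  s0 = rec X. a.(b.(X + 0) + a.(0 + 0)) :: -a-> s1
  s1 = b.((rec X. a.(b.(X + 0) + a.(0 + 0))) + 0) + a.(0 + 0) :: -a-> s2, -b-> s3
  s2 = 0 + 0 :: (no moves)
  s3 = (rec X. a.(b.(X + 0) + a.(0 + 0))) + 0 :: -a-> s1
LTS(Q): 3 reachable states
  t0 = rec X. a.(b.(X + 0) + (0 + 0)) :: -a-> t1
  t1 = b.((rec X. a.(b.(X + 0) + (0 + 0))) + 0) + (0 + 0) :: -b-> t2
  t2 = (rec X. a.(b.(X + 0) + (0 + 0))) + 0 :: -a-> t1
Run σ = ⟨aa⟩ on P: start {s0}
  [1] a ⇒ {s1}
  [2] a ⇒ {s2}
  P completes σ.
Run σ = ⟨aa⟩ on Q: start {t0}
  [1] a ⇒ {t1}
  [2] a ⇒ ∅  — Q cannot continue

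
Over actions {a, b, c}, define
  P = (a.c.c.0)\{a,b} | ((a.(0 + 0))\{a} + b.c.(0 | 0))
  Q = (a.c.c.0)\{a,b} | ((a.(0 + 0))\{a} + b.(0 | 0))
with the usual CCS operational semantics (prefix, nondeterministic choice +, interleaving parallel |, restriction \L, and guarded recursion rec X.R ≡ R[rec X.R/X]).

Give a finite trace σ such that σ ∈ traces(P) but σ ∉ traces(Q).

bc

LTS(P): 3 reachable states
  u0 = (a.c.c.0)\{a,b} | ((a.(0 + 0))\{a} + b.c.(0 | 0)) has moves --b--▸ u1
  u1 = (a.c.c.0)\{a,b} | c.(0 | 0) has moves --c--▸ u2
  u2 = (a.c.c.0)\{a,b} | (0 | 0) has moves ·
LTS(Q): 2 reachable states
  v0 = (a.c.c.0)\{a,b} | ((a.(0 + 0))\{a} + b.(0 | 0)) has moves --b--▸ v1
  v1 = (a.c.c.0)\{a,b} | (0 | 0) has moves ·
Trace ⟨bc⟩ through P, begin at {u0}:
  [1] b ⇒ {u1}
  [2] c ⇒ {u2}
  P completes σ.
Trace ⟨bc⟩ through Q, begin at {v0}:
  [1] b ⇒ {v1}
  [2] c ⇒ no successor for Q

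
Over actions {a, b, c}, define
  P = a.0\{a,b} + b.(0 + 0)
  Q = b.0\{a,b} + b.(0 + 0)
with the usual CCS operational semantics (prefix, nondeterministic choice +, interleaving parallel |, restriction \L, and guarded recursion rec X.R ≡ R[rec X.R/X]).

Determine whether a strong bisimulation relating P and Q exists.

NO

P's transition system — 3 states:
  u0 = a.0\{a,b} + b.(0 + 0) has moves ··a··> u1, ··b··> u2
  u1 = 0\{a,b} has moves ·
  u2 = 0 + 0 has moves ·
Q's transition system — 3 states:
  v0 = b.0\{a,b} + b.(0 + 0) has moves ··b··> v1, ··b··> v2
  v1 = 0 + 0 has moves ·
  v2 = 0\{a,b} has moves ·
Partition-refinement fixed point:
  B0 = {u0}
  B1 = {u1, u2, v1, v2}
  B2 = {v0}
u0 ∈ B0, v0 ∈ B2 → different blocks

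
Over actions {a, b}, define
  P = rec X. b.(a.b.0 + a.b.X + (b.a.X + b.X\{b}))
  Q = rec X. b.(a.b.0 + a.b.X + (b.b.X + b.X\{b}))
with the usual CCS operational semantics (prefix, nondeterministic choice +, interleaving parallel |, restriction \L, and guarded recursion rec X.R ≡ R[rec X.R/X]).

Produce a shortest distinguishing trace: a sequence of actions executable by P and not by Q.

bba

LTS(P): 7 reachable states
  s0 = rec X. b.(a.b.0 + a.b.X + (b.a.X + b.X\{b})) | -b-> s1
  s1 = a.b.0 + a.b.(rec X. b.(a.b.0 + a.b.X + (b.a.X + b.X\{b}))) + (b.a.(rec X. b.(a.b.0 + a.b.X + (b.a.X + b.X\{b}))) + b.(rec X. b.(a.b.0 + a.b.X + (b.a.X + b.X\{b})))\{b}) | -a-> s2, -a-> s3, -b-> s4, -b-> s5
  s2 = b.(rec X. b.(a.b.0 + a.b.X + (b.a.X + b.X\{b}))) | -b-> s0
  s3 = b.0 | -b-> s6
  s4 = (rec X. b.(a.b.0 + a.b.X + (b.a.X + b.X\{b})))\{b} | ·
  s5 = a.(rec X. b.(a.b.0 + a.b.X + (b.a.X + b.X\{b}))) | -a-> s0
  s6 = 0 | ·
LTS(Q): 6 reachable states
  t0 = rec X. b.(a.b.0 + a.b.X + (b.b.X + b.X\{b})) | -b-> t1
  t1 = a.b.0 + a.b.(rec X. b.(a.b.0 + a.b.X + (b.b.X + b.X\{b}))) + (b.b.(rec X. b.(a.b.0 + a.b.X + (b.b.X + b.X\{b}))) + b.(rec X. b.(a.b.0 + a.b.X + (b.b.X + b.X\{b})))\{b}) | -a-> t2, -a-> t3, -b-> t2, -b-> t4
  t2 = b.(rec X. b.(a.b.0 + a.b.X + (b.b.X + b.X\{b}))) | -b-> t0
  t3 = b.0 | -b-> t5
  t4 = (rec X. b.(a.b.0 + a.b.X + (b.b.X + b.X\{b})))\{b} | ·
  t5 = 0 | ·
Run σ = ⟨bba⟩ on P: start {s0}
  step 1 (b): {s1}
  step 2 (b): {s4, s5}
  step 3 (a): {s0}
  ✓ P
Run σ = ⟨bba⟩ on Q: start {t0}
  step 1 (b): {t1}
  step 2 (b): {t2, t4}
  step 3 (a): ∅  — Q cannot continue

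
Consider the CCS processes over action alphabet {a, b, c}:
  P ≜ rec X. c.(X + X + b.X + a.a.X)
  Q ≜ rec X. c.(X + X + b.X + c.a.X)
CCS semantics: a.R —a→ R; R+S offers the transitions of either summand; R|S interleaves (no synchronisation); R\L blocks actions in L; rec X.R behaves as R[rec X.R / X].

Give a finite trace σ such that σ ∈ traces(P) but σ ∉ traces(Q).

Reachable graph of P (3 states):
  p0 = rec X. c.(X + X + b.X + a.a.X) | —c→ p1
  p1 = (rec X. c.(X + X + b.X + a.a.X)) + (rec X. c.(X + X + b.X + a.a.X)) + b.(rec X. c.(X + X + b.X + a.a.X)) + a.a.(rec X. c.(X + X + b.X + a.a.X)) | —a→ p2, —b→ p0, —c→ p1
  p2 = a.(rec X. c.(X + X + b.X + a.a.X)) | —a→ p0
Reachable graph of Q (3 states):
  q0 = rec X. c.(X + X + b.X + c.a.X) | —c→ q1
  q1 = (rec X. c.(X + X + b.X + c.a.X)) + (rec X. c.(X + X + b.X + c.a.X)) + b.(rec X. c.(X + X + b.X + c.a.X)) + c.a.(rec X. c.(X + X + b.X + c.a.X)) | —b→ q0, —c→ q1, —c→ q2
  q2 = a.(rec X. c.(X + X + b.X + c.a.X)) | —a→ q0
Trace ⟨ca⟩ through P, begin at {p0}:
  after c @ step 1: {p1}
  after a @ step 2: {p2}
  ✓ P
Trace ⟨ca⟩ through Q, begin at {q0}:
  after c @ step 1: {q1}
  after a @ step 2: ∅  — Q cannot continue

ca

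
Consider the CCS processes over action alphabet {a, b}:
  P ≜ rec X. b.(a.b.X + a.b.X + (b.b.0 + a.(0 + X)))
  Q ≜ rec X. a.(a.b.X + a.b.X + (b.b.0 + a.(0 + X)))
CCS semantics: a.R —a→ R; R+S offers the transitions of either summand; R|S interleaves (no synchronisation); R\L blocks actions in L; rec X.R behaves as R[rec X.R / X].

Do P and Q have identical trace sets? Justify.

NO — witness ⟨b⟩

Reachable graph of P (6 states):
  p0 = rec X. b.(a.b.X + a.b.X + (b.b.0 + a.(0 + X))) has moves -b-> p1
  p1 = a.b.(rec X. b.(a.b.X + a.b.X + (b.b.0 + a.(0 + X)))) + a.b.(rec X. b.(a.b.X + a.b.X + (b.b.0 + a.(0 + X)))) + (b.b.0 + a.(0 + (rec X. b.(a.b.X + a.b.X + (b.b.0 + a.(0 + X)))))) has moves -a-> p2, -a-> p3, -b-> p4
  p2 = 0 + (rec X. b.(a.b.X + a.b.X + (b.b.0 + a.(0 + X)))) has moves -b-> p1
  p3 = b.(rec X. b.(a.b.X + a.b.X + (b.b.0 + a.(0 + X)))) has moves -b-> p0
  p4 = b.0 has moves -b-> p5
  p5 = 0 has moves ·
Reachable graph of Q (6 states):
  q0 = rec X. a.(a.b.X + a.b.X + (b.b.0 + a.(0 + X))) has moves -a-> q1
  q1 = a.b.(rec X. a.(a.b.X + a.b.X + (b.b.0 + a.(0 + X)))) + a.b.(rec X. a.(a.b.X + a.b.X + (b.b.0 + a.(0 + X)))) + (b.b.0 + a.(0 + (rec X. a.(a.b.X + a.b.X + (b.b.0 + a.(0 + X)))))) has moves -a-> q2, -a-> q3, -b-> q4
  q2 = 0 + (rec X. a.(a.b.X + a.b.X + (b.b.0 + a.(0 + X)))) has moves -a-> q1
  q3 = b.(rec X. a.(a.b.X + a.b.X + (b.b.0 + a.(0 + X)))) has moves -b-> q0
  q4 = b.0 has moves -b-> q5
  q5 = 0 has moves ·
Trace ⟨b⟩ through P, begin at {p0}:
  step 1 (b): {p1}
  ✓ P
Trace ⟨b⟩ through Q, begin at {q0}:
  step 1 (b): no successor for Q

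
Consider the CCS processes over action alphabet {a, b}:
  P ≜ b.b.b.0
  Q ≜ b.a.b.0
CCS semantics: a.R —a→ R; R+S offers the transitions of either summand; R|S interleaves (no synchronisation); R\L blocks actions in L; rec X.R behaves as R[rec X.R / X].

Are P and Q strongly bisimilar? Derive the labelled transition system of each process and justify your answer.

LTS(P): 4 reachable states
  m0 = b.b.b.0 has moves =b=> m1
  m1 = b.b.0 has moves =b=> m2
  m2 = b.0 has moves =b=> m3
  m3 = 0 has moves stopped
LTS(Q): 4 reachable states
  n0 = b.a.b.0 has moves =b=> n1
  n1 = a.b.0 has moves =a=> n2
  n2 = b.0 has moves =b=> n3
  n3 = 0 has moves stopped
Bisimilarity quotient blocks:
  B0 = {m0}
  B1 = {m1}
  B2 = {m2, n2}
  B3 = {m3, n3}
  B4 = {n0}
  B5 = {n1}
m0 ∈ B0, n0 ∈ B4 → different blocks

not bisimilar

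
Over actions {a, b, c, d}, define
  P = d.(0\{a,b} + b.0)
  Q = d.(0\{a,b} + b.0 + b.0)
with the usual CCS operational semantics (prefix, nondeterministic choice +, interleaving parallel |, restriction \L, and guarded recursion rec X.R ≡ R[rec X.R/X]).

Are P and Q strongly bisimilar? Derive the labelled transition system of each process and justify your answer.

P's transition system — 3 states:
  u0 = d.(0\{a,b} + b.0) ⊢ ··d··> u1
  u1 = 0\{a,b} + b.0 ⊢ ··b··> u2
  u2 = 0 ⊢ ·
Q's transition system — 3 states:
  v0 = d.(0\{a,b} + b.0 + b.0) ⊢ ··d··> v1
  v1 = 0\{a,b} + b.0 + b.0 ⊢ ··b··> v2
  v2 = 0 ⊢ ·
Partition-refinement fixed point:
  B0 = {u0, v0}
  B1 = {u1, v1}
  B2 = {u2, v2}
u0 ∈ B0, v0 ∈ B0 → same block

bisimilar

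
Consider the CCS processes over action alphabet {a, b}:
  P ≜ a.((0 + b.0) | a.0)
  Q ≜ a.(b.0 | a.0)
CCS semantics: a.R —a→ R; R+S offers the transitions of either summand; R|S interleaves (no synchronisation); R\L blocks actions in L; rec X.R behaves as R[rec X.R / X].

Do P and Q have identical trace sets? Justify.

trace-equivalent

P's transition system — 5 states:
  p0 = a.((0 + b.0) | a.0) ⊢ —a→ p1
  p1 = (0 + b.0) | a.0 ⊢ —a→ p2, —b→ p3
  p2 = (0 + b.0) | 0 ⊢ —b→ p4
  p3 = 0 | a.0 ⊢ —a→ p4
  p4 = 0 | 0 ⊢ stopped
Q's transition system — 5 states:
  q0 = a.(b.0 | a.0) ⊢ —a→ q1
  q1 = b.0 | a.0 ⊢ —a→ q2, —b→ q3
  q2 = b.0 | 0 ⊢ —b→ q4
  q3 = 0 | a.0 ⊢ —a→ q4
  q4 = 0 | 0 ⊢ stopped
Partition-refinement fixed point:
  B0 = {p0, q0}
  B1 = {p1, q1}
  B2 = {p3, q3}
  B3 = {p4, q4}
  B4 = {p2, q2}
p0 ∈ B0, q0 ∈ B0 → same block
Bisimilar ⇒ trace-equivalent.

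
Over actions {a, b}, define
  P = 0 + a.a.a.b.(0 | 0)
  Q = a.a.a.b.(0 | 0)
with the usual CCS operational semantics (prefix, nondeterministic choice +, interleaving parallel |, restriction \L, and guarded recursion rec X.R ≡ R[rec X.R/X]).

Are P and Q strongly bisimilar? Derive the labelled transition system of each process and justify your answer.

bisimilar

P's transition system — 5 states:
  s0 = 0 + a.a.a.b.(0 | 0) | --a--▸ s1
  s1 = a.a.b.(0 | 0) | --a--▸ s2
  s2 = a.b.(0 | 0) | --a--▸ s3
  s3 = b.(0 | 0) | --b--▸ s4
  s4 = 0 | 0 | ·
Q's transition system — 5 states:
  t0 = a.a.a.b.(0 | 0) | --a--▸ t1
  t1 = a.a.b.(0 | 0) | --a--▸ t2
  t2 = a.b.(0 | 0) | --a--▸ t3
  t3 = b.(0 | 0) | --b--▸ t4
  t4 = 0 | 0 | ·
Coarsest stable partition (strong bisimilarity classes):
  B0 = {s0, t0}
  B1 = {s1, t1}
  B2 = {s2, t2}
  B3 = {s3, t3}
  B4 = {s4, t4}
s0 ∈ B0, t0 ∈ B0 → same block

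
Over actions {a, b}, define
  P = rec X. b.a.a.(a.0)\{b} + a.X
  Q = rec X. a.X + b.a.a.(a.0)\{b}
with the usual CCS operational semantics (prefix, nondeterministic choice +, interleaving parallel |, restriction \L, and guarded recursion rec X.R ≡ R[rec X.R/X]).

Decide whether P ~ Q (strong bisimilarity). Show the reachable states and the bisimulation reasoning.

P's transition system — 5 states:
  s0 = rec X. b.a.a.(a.0)\{b} + a.X :: —a→ s0, —b→ s1
  s1 = a.a.(a.0)\{b} :: —a→ s2
  s2 = a.(a.0)\{b} :: —a→ s3
  s3 = (a.0)\{b} :: —a→ s4
  s4 = 0\{b} :: ∅
Q's transition system — 5 states:
  t0 = rec X. a.X + b.a.a.(a.0)\{b} :: —a→ t0, —b→ t1
  t1 = a.a.(a.0)\{b} :: —a→ t2
  t2 = a.(a.0)\{b} :: —a→ t3
  t3 = (a.0)\{b} :: —a→ t4
  t4 = 0\{b} :: ∅
Bisimilarity quotient blocks:
  B0 = {s0, t0}
  B1 = {s1, t1}
  B2 = {s2, t2}
  B3 = {s3, t3}
  B4 = {s4, t4}
s0 ∈ B0, t0 ∈ B0 → same block

YES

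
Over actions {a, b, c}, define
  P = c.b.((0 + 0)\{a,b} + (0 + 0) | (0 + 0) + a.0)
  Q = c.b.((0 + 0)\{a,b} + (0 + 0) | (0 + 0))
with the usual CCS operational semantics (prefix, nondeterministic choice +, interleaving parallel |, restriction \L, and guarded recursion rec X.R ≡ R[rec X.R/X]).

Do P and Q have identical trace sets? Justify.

trace-distinct — witness ⟨cba⟩

LTS(P): 4 reachable states
  s0 = c.b.((0 + 0)\{a,b} + (0 + 0) | (0 + 0) + a.0) → --c--▸ s1
  s1 = b.((0 + 0)\{a,b} + (0 + 0) | (0 + 0) + a.0) → --b--▸ s2
  s2 = (0 + 0)\{a,b} + (0 + 0) | (0 + 0) + a.0 → --a--▸ s3
  s3 = 0 → deadlocked
LTS(Q): 3 reachable states
  t0 = c.b.((0 + 0)\{a,b} + (0 + 0) | (0 + 0)) → --c--▸ t1
  t1 = b.((0 + 0)\{a,b} + (0 + 0) | (0 + 0)) → --b--▸ t2
  t2 = (0 + 0)\{a,b} + (0 + 0) | (0 + 0) → deadlocked
Executing cba from P (initial set {s0}):
  [1] c ⇒ {s1}
  [2] b ⇒ {s2}
  [3] a ⇒ {s3}
  — P admits the full trace.
Executing cba from Q (initial set {t0}):
  [1] c ⇒ {t1}
  [2] b ⇒ {t2}
  [3] a ⇒ no successor for Q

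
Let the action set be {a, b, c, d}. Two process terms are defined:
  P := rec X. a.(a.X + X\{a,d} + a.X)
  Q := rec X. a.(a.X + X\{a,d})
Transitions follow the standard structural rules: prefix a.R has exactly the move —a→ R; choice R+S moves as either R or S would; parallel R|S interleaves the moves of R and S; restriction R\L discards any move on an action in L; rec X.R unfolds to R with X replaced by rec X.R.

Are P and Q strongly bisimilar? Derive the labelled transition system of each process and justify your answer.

Reachable graph of P (2 states):
  u0 = rec X. a.(a.X + X\{a,d} + a.X) ⊢ —a→ u1
  u1 = a.(rec X. a.(a.X + X\{a,d} + a.X)) + (rec X. a.(a.X + X\{a,d} + a.X))\{a,d} + a.(rec X. a.(a.X + X\{a,d} + a.X)) ⊢ —a→ u0
Reachable graph of Q (2 states):
  v0 = rec X. a.(a.X + X\{a,d}) ⊢ —a→ v1
  v1 = a.(rec X. a.(a.X + X\{a,d})) + (rec X. a.(a.X + X\{a,d}))\{a,d} ⊢ —a→ v0
Partition-refinement fixed point:
  B0 = {u0, u1, v0, v1}
u0 ∈ B0, v0 ∈ B0 → same block

YES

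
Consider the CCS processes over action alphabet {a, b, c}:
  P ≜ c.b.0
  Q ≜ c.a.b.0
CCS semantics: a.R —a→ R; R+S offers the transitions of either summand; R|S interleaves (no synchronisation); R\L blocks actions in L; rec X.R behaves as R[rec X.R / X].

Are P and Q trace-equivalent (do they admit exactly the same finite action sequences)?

LTS(P): 3 reachable states
  u0 = c.b.0 ⊢ ··c··> u1
  u1 = b.0 ⊢ ··b··> u2
  u2 = 0 ⊢ ·
LTS(Q): 4 reachable states
  v0 = c.a.b.0 ⊢ ··c··> v1
  v1 = a.b.0 ⊢ ··a··> v2
  v2 = b.0 ⊢ ··b··> v3
  v3 = 0 ⊢ ·
Trace ⟨cb⟩ through P, begin at {u0}:
  [1] c ⇒ {u1}
  [2] b ⇒ {u2}
  — P admits the full trace.
Trace ⟨cb⟩ through Q, begin at {v0}:
  [1] c ⇒ {v1}
  [2] b ⇒ ∅ (Q stuck)

traces(P) ≠ traces(Q) — witness ⟨cb⟩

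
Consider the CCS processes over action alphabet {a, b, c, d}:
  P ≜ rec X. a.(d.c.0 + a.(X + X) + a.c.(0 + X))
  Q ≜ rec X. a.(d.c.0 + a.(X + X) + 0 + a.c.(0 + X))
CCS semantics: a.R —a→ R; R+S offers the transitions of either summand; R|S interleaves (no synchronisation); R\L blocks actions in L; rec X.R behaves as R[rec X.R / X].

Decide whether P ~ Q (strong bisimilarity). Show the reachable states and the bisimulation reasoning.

LTS(P): 7 reachable states
  p0 = rec X. a.(d.c.0 + a.(X + X) + a.c.(0 + X)) → --a--▸ p1
  p1 = d.c.0 + a.((rec X. a.(d.c.0 + a.(X + X) + a.c.(0 + X))) + (rec X. a.(d.c.0 + a.(X + X) + a.c.(0 + X)))) + a.c.(0 + (rec X. a.(d.c.0 + a.(X + X) + a.c.(0 + X)))) → --a--▸ p2, --a--▸ p3, --d--▸ p4
  p2 = (rec X. a.(d.c.0 + a.(X + X) + a.c.(0 + X))) + (rec X. a.(d.c.0 + a.(X + X) + a.c.(0 + X))) → --a--▸ p1
  p3 = c.(0 + (rec X. a.(d.c.0 + a.(X + X) + a.c.(0 + X)))) → --c--▸ p5
  p4 = c.0 → --c--▸ p6
  p5 = 0 + (rec X. a.(d.c.0 + a.(X + X) + a.c.(0 + X))) → --a--▸ p1
  p6 = 0 → deadlocked
LTS(Q): 7 reachable states
  q0 = rec X. a.(d.c.0 + a.(X + X) + 0 + a.c.(0 + X)) → --a--▸ q1
  q1 = d.c.0 + a.((rec X. a.(d.c.0 + a.(X + X) + 0 + a.c.(0 + X))) + (rec X. a.(d.c.0 + a.(X + X) + 0 + a.c.(0 + X)))) + 0 + a.c.(0 + (rec X. a.(d.c.0 + a.(X + X) + 0 + a.c.(0 + X)))) → --a--▸ q2, --a--▸ q3, --d--▸ q4
  q2 = (rec X. a.(d.c.0 + a.(X + X) + 0 + a.c.(0 + X))) + (rec X. a.(d.c.0 + a.(X + X) + 0 + a.c.(0 + X))) → --a--▸ q1
  q3 = c.(0 + (rec X. a.(d.c.0 + a.(X + X) + 0 + a.c.(0 + X)))) → --c--▸ q5
  q4 = c.0 → --c--▸ q6
  q5 = 0 + (rec X. a.(d.c.0 + a.(X + X) + 0 + a.c.(0 + X))) → --a--▸ q1
  q6 = 0 → deadlocked
Partition-refinement fixed point:
  B0 = {p0, p2, p5, q0, q2, q5}
  B1 = {p1, q1}
  B2 = {p4, q4}
  B3 = {p6, q6}
  B4 = {p3, q3}
p0 ∈ B0, q0 ∈ B0 → same block

YES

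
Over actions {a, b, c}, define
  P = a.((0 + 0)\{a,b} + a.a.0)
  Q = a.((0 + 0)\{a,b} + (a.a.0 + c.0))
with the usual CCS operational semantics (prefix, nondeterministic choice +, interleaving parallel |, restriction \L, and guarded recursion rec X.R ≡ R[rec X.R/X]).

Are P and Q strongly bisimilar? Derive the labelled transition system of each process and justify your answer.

not bisimilar

LTS(P): 4 reachable states
  p0 = a.((0 + 0)\{a,b} + a.a.0) :: =a=> p1
  p1 = (0 + 0)\{a,b} + a.a.0 :: =a=> p2
  p2 = a.0 :: =a=> p3
  p3 = 0 :: ·
LTS(Q): 4 reachable states
  q0 = a.((0 + 0)\{a,b} + (a.a.0 + c.0)) :: =a=> q1
  q1 = (0 + 0)\{a,b} + (a.a.0 + c.0) :: =a=> q2, =c=> q3
  q2 = a.0 :: =a=> q3
  q3 = 0 :: ·
Partition-refinement fixed point:
  B0 = {p0}
  B1 = {p1}
  B2 = {p2, q2}
  B3 = {p3, q3}
  B4 = {q0}
  B5 = {q1}
p0 ∈ B0, q0 ∈ B4 → different blocks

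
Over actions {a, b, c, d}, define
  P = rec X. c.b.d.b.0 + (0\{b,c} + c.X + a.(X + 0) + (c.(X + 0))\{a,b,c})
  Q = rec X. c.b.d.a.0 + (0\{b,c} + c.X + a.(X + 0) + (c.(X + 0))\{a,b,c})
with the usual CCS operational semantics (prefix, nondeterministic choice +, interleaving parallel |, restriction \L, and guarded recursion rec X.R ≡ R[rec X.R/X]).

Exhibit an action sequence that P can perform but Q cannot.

LTS(P): 6 reachable states
  s0 = rec X. c.b.d.b.0 + (0\{b,c} + c.X + a.(X + 0) + (c.(X + 0))\{a,b,c}) → =a=> s1, =c=> s0, =c=> s2
  s1 = (rec X. c.b.d.b.0 + (0\{b,c} + c.X + a.(X + 0) + (c.(X + 0))\{a,b,c})) + 0 → =a=> s1, =c=> s0, =c=> s2
  s2 = b.d.b.0 → =b=> s3
  s3 = d.b.0 → =d=> s4
  s4 = b.0 → =b=> s5
  s5 = 0 → ∅
LTS(Q): 6 reachable states
  t0 = rec X. c.b.d.a.0 + (0\{b,c} + c.X + a.(X + 0) + (c.(X + 0))\{a,b,c}) → =a=> t1, =c=> t0, =c=> t2
  t1 = (rec X. c.b.d.a.0 + (0\{b,c} + c.X + a.(X + 0) + (c.(X + 0))\{a,b,c})) + 0 → =a=> t1, =c=> t0, =c=> t2
  t2 = b.d.a.0 → =b=> t3
  t3 = d.a.0 → =d=> t4
  t4 = a.0 → =a=> t5
  t5 = 0 → ∅
Trace ⟨cbdb⟩ through P, begin at {s0}:
  step 1 (c): {s0, s2}
  step 2 (b): {s3}
  step 3 (d): {s4}
  step 4 (b): {s5}
  — P admits the full trace.
Trace ⟨cbdb⟩ through Q, begin at {t0}:
  step 1 (c): {t0, t2}
  step 2 (b): {t3}
  step 3 (d): {t4}
  step 4 (b): ∅ (Q stuck)

cbdb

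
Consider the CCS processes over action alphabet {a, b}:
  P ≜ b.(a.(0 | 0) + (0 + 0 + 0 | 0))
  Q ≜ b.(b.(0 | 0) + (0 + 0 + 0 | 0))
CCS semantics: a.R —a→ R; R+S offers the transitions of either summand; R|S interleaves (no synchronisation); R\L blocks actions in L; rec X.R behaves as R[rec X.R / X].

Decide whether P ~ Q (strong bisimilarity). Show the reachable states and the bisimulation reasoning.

P's transition system — 3 states:
  m0 = b.(a.(0 | 0) + (0 + 0 + 0 | 0)) | --b--▸ m1
  m1 = a.(0 | 0) + (0 + 0 + 0 | 0) | --a--▸ m2
  m2 = 0 | 0 | deadlocked
Q's transition system — 3 states:
  n0 = b.(b.(0 | 0) + (0 + 0 + 0 | 0)) | --b--▸ n1
  n1 = b.(0 | 0) + (0 + 0 + 0 | 0) | --b--▸ n2
  n2 = 0 | 0 | deadlocked
Partition-refinement fixed point:
  B0 = {m0}
  B1 = {m1}
  B2 = {m2, n2}
  B3 = {n0}
  B4 = {n1}
m0 ∈ B0, n0 ∈ B3 → different blocks

not bisimilar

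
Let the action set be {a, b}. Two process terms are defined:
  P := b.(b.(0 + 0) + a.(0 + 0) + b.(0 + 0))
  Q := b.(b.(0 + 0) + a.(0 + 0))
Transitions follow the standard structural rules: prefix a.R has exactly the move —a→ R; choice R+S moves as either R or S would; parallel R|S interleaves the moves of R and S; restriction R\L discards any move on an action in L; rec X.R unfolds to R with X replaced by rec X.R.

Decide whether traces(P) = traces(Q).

P's transition system — 3 states:
  m0 = b.(b.(0 + 0) + a.(0 + 0) + b.(0 + 0)) → -b-> m1
  m1 = b.(0 + 0) + a.(0 + 0) + b.(0 + 0) → -a-> m2, -b-> m2
  m2 = 0 + 0 → ·
Q's transition system — 3 states:
  n0 = b.(b.(0 + 0) + a.(0 + 0)) → -b-> n1
  n1 = b.(0 + 0) + a.(0 + 0) → -a-> n2, -b-> n2
  n2 = 0 + 0 → ·
Coarsest stable partition (strong bisimilarity classes):
  B0 = {m0, n0}
  B1 = {m1, n1}
  B2 = {m2, n2}
m0 ∈ B0, n0 ∈ B0 → same block
Bisimilar ⇒ trace-equivalent.

traces(P) = traces(Q)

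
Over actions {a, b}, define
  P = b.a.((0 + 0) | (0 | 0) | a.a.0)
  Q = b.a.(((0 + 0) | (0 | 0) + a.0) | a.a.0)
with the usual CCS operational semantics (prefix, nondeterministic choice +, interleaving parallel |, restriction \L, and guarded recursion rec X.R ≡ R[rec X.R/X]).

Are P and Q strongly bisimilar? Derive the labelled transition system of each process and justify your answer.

LTS(P): 5 reachable states
  s0 = b.a.((0 + 0) | (0 | 0) | a.a.0) | ··b··> s1
  s1 = a.((0 + 0) | (0 | 0) | a.a.0) | ··a··> s2
  s2 = (0 + 0) | (0 | 0) | a.a.0 | ··a··> s3
  s3 = (0 + 0) | (0 | 0) | a.0 | ··a··> s4
  s4 = (0 + 0) | (0 | 0) | 0 | (no moves)
LTS(Q): 8 reachable states
  t0 = b.a.(((0 + 0) | (0 | 0) + a.0) | a.a.0) | ··b··> t1
  t1 = a.(((0 + 0) | (0 | 0) + a.0) | a.a.0) | ··a··> t2
  t2 = ((0 + 0) | (0 | 0) + a.0) | a.a.0 | ··a··> t3, ··a··> t4
  t3 = ((0 + 0) | (0 | 0) + a.0) | a.0 | ··a··> t5, ··a··> t6
  t4 = 0 | a.a.0 | ··a··> t6
  t5 = ((0 + 0) | (0 | 0) + a.0) | 0 | ··a··> t7
  t6 = 0 | a.0 | ··a··> t7
  t7 = 0 | 0 | (no moves)
Bisimilarity quotient blocks:
  B0 = {s0}
  B1 = {s1, t2}
  B2 = {s2, t3, t4}
  B3 = {s3, t5, t6}
  B4 = {s4, t7}
  B5 = {t0}
  B6 = {t1}
s0 ∈ B0, t0 ∈ B5 → different blocks

not bisimilar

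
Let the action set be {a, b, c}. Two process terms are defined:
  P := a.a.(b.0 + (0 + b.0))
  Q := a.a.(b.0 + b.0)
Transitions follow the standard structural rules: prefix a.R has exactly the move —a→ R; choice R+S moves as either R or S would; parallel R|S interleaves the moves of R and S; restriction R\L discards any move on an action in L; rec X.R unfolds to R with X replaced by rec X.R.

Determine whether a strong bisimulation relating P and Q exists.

LTS(P): 4 reachable states
  u0 = a.a.(b.0 + (0 + b.0)) has moves —a→ u1
  u1 = a.(b.0 + (0 + b.0)) has moves —a→ u2
  u2 = b.0 + (0 + b.0) has moves —b→ u3
  u3 = 0 has moves deadlocked
LTS(Q): 4 reachable states
  v0 = a.a.(b.0 + b.0) has moves —a→ v1
  v1 = a.(b.0 + b.0) has moves —a→ v2
  v2 = b.0 + b.0 has moves —b→ v3
  v3 = 0 has moves deadlocked
Partition-refinement fixed point:
  B0 = {u0, v0}
  B1 = {u1, v1}
  B2 = {u2, v2}
  B3 = {u3, v3}
u0 ∈ B0, v0 ∈ B0 → same block

YES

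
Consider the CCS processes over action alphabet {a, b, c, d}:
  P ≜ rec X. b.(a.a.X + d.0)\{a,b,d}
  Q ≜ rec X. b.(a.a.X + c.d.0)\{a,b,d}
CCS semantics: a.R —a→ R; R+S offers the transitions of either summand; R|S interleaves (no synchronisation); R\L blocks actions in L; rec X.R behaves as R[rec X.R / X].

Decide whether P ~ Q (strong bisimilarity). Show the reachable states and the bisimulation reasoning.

not bisimilar

LTS(P): 2 reachable states
  m0 = rec X. b.(a.a.X + d.0)\{a,b,d} → —b→ m1
  m1 = (a.a.(rec X. b.(a.a.X + d.0)\{a,b,d}) + d.0)\{a,b,d} → ∅
LTS(Q): 3 reachable states
  n0 = rec X. b.(a.a.X + c.d.0)\{a,b,d} → —b→ n1
  n1 = (a.a.(rec X. b.(a.a.X + c.d.0)\{a,b,d}) + c.d.0)\{a,b,d} → —c→ n2
  n2 = (d.0)\{a,b,d} → ∅
Bisimilarity quotient blocks:
  B0 = {m0}
  B1 = {m1, n2}
  B2 = {n0}
  B3 = {n1}
m0 ∈ B0, n0 ∈ B2 → different blocks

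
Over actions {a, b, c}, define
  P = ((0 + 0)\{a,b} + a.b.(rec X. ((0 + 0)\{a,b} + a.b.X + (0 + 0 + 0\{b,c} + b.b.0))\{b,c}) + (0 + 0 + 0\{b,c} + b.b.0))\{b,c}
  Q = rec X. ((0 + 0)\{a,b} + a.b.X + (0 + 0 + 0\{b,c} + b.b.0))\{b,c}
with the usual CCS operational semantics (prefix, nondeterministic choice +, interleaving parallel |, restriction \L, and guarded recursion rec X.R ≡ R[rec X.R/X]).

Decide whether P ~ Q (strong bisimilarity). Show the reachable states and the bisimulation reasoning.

YES

P's transition system — 2 states:
  s0 = ((0 + 0)\{a,b} + a.b.(rec X. ((0 + 0)\{a,b} + a.b.X + (0 + 0 + 0\{b,c} + b.b.0))\{b,c}) + (0 + 0 + 0\{b,c} + b.b.0))\{b,c} has moves -a-> s1
  s1 = (b.(rec X. ((0 + 0)\{a,b} + a.b.X + (0 + 0 + 0\{b,c} + b.b.0))\{b,c}))\{b,c} has moves deadlocked
Q's transition system — 2 states:
  t0 = rec X. ((0 + 0)\{a,b} + a.b.X + (0 + 0 + 0\{b,c} + b.b.0))\{b,c} has moves -a-> t1
  t1 = (b.(rec X. ((0 + 0)\{a,b} + a.b.X + (0 + 0 + 0\{b,c} + b.b.0))\{b,c}))\{b,c} has moves deadlocked
Partition-refinement fixed point:
  B0 = {s0, t0}
  B1 = {s1, t1}
s0 ∈ B0, t0 ∈ B0 → same block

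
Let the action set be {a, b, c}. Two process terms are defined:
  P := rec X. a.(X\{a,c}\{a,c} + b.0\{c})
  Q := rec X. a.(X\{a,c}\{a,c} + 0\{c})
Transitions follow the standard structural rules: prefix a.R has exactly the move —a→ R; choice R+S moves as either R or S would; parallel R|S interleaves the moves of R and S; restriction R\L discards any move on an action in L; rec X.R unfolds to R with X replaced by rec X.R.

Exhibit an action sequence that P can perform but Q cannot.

LTS(P): 3 reachable states
  m0 = rec X. a.(X\{a,c}\{a,c} + b.0\{c}) :: --a--▸ m1
  m1 = (rec X. a.(X\{a,c}\{a,c} + b.0\{c}))\{a,c}\{a,c} + b.0\{c} :: --b--▸ m2
  m2 = 0\{c} :: (no moves)
LTS(Q): 2 reachable states
  n0 = rec X. a.(X\{a,c}\{a,c} + 0\{c}) :: --a--▸ n1
  n1 = (rec X. a.(X\{a,c}\{a,c} + 0\{c}))\{a,c}\{a,c} + 0\{c} :: (no moves)
Trace ⟨ab⟩ through P, begin at {m0}:
  after a @ step 1: {m1}
  after b @ step 2: {m2}
  ✓ P
Trace ⟨ab⟩ through Q, begin at {n0}:
  after a @ step 1: {n1}
  after b @ step 2: no successor for Q

ab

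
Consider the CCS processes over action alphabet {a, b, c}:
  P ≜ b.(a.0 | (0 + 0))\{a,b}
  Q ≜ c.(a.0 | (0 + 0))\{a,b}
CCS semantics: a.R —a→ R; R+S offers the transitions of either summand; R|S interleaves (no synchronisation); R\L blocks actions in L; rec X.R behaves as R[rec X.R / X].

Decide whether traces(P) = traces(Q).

LTS(P): 2 reachable states
  m0 = b.(a.0 | (0 + 0))\{a,b} → =b=> m1
  m1 = (a.0 | (0 + 0))\{a,b} → ·
LTS(Q): 2 reachable states
  n0 = c.(a.0 | (0 + 0))\{a,b} → =c=> n1
  n1 = (a.0 | (0 + 0))\{a,b} → ·
Trace ⟨b⟩ through P, begin at {m0}:
  step 1 (b): {m1}
  P completes σ.
Trace ⟨b⟩ through Q, begin at {n0}:
  step 1 (b): ∅  — Q cannot continue

NO — witness ⟨b⟩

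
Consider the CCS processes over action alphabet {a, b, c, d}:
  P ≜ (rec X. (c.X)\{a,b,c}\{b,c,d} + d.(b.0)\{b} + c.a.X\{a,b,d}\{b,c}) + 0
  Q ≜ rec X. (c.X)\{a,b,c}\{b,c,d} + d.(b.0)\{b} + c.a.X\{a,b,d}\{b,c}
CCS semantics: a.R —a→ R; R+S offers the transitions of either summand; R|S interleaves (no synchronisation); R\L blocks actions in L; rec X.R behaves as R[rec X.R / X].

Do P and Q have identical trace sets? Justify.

P's transition system — 4 states:
  s0 = (rec X. (c.X)\{a,b,c}\{b,c,d} + d.(b.0)\{b} + c.a.X\{a,b,d}\{b,c}) + 0 | ··c··> s1, ··d··> s2
  s1 = a.(rec X. (c.X)\{a,b,c}\{b,c,d} + d.(b.0)\{b} + c.a.X\{a,b,d}\{b,c})\{a,b,d}\{b,c} | ··a··> s3
  s2 = (b.0)\{b} | deadlocked
  s3 = (rec X. (c.X)\{a,b,c}\{b,c,d} + d.(b.0)\{b} + c.a.X\{a,b,d}\{b,c})\{a,b,d}\{b,c} | deadlocked
Q's transition system — 4 states:
  t0 = rec X. (c.X)\{a,b,c}\{b,c,d} + d.(b.0)\{b} + c.a.X\{a,b,d}\{b,c} | ··c··> t1, ··d··> t2
  t1 = a.(rec X. (c.X)\{a,b,c}\{b,c,d} + d.(b.0)\{b} + c.a.X\{a,b,d}\{b,c})\{a,b,d}\{b,c} | ··a··> t3
  t2 = (b.0)\{b} | deadlocked
  t3 = (rec X. (c.X)\{a,b,c}\{b,c,d} + d.(b.0)\{b} + c.a.X\{a,b,d}\{b,c})\{a,b,d}\{b,c} | deadlocked
Bisimilarity quotient blocks:
  B0 = {s0, t0}
  B1 = {s1, t1}
  B2 = {s2, s3, t2, t3}
s0 ∈ B0, t0 ∈ B0 → same block
Bisimilar ⇒ trace-equivalent.

trace-equivalent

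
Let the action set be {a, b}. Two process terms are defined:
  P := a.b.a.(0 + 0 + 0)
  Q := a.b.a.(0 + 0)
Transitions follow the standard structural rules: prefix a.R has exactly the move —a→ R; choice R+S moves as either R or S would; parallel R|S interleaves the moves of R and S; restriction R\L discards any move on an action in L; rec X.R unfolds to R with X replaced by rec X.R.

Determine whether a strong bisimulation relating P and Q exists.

P ~ Q

P's transition system — 4 states:
  u0 = a.b.a.(0 + 0 + 0) | -a-> u1
  u1 = b.a.(0 + 0 + 0) | -b-> u2
  u2 = a.(0 + 0 + 0) | -a-> u3
  u3 = 0 + 0 + 0 | ·
Q's transition system — 4 states:
  v0 = a.b.a.(0 + 0) | -a-> v1
  v1 = b.a.(0 + 0) | -b-> v2
  v2 = a.(0 + 0) | -a-> v3
  v3 = 0 + 0 | ·
Bisimilarity quotient blocks:
  B0 = {u0, v0}
  B1 = {u1, v1}
  B2 = {u2, v2}
  B3 = {u3, v3}
u0 ∈ B0, v0 ∈ B0 → same block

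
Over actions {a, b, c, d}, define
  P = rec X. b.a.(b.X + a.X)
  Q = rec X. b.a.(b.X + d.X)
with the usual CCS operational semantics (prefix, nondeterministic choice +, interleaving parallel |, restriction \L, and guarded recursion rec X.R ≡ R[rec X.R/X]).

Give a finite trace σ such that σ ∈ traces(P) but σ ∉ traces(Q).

LTS(P): 3 reachable states
  u0 = rec X. b.a.(b.X + a.X) | --b--▸ u1
  u1 = a.(b.(rec X. b.a.(b.X + a.X)) + a.(rec X. b.a.(b.X + a.X))) | --a--▸ u2
  u2 = b.(rec X. b.a.(b.X + a.X)) + a.(rec X. b.a.(b.X + a.X)) | --a--▸ u0, --b--▸ u0
LTS(Q): 3 reachable states
  v0 = rec X. b.a.(b.X + d.X) | --b--▸ v1
  v1 = a.(b.(rec X. b.a.(b.X + d.X)) + d.(rec X. b.a.(b.X + d.X))) | --a--▸ v2
  v2 = b.(rec X. b.a.(b.X + d.X)) + d.(rec X. b.a.(b.X + d.X)) | --b--▸ v0, --d--▸ v0
Executing baa from P (initial set {u0}):
  [1] b ⇒ {u1}
  [2] a ⇒ {u2}
  [3] a ⇒ {u0}
  P completes σ.
Executing baa from Q (initial set {v0}):
  [1] b ⇒ {v1}
  [2] a ⇒ {v2}
  [3] a ⇒ ∅  — Q cannot continue

baa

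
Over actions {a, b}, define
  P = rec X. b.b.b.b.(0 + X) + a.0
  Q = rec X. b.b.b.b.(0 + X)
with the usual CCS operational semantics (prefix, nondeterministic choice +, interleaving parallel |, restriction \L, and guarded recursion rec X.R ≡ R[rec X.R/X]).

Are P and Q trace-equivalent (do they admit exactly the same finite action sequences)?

traces(P) ≠ traces(Q) — witness ⟨a⟩

Reachable graph of P (6 states):
  m0 = rec X. b.b.b.b.(0 + X) + a.0 has moves =a=> m1, =b=> m2
  m1 = 0 has moves stopped
  m2 = b.b.b.(0 + (rec X. b.b.b.b.(0 + X) + a.0)) has moves =b=> m3
  m3 = b.b.(0 + (rec X. b.b.b.b.(0 + X) + a.0)) has moves =b=> m4
  m4 = b.(0 + (rec X. b.b.b.b.(0 + X) + a.0)) has moves =b=> m5
  m5 = 0 + (rec X. b.b.b.b.(0 + X) + a.0) has moves =a=> m1, =b=> m2
Reachable graph of Q (5 states):
  n0 = rec X. b.b.b.b.(0 + X) has moves =b=> n1
  n1 = b.b.b.(0 + (rec X. b.b.b.b.(0 + X))) has moves =b=> n2
  n2 = b.b.(0 + (rec X. b.b.b.b.(0 + X))) has moves =b=> n3
  n3 = b.(0 + (rec X. b.b.b.b.(0 + X))) has moves =b=> n4
  n4 = 0 + (rec X. b.b.b.b.(0 + X)) has moves =b=> n1
Run σ = ⟨a⟩ on P: start {m0}
  step 1 (a): {m1}
  — P admits the full trace.
Run σ = ⟨a⟩ on Q: start {n0}
  step 1 (a): ∅  — Q cannot continue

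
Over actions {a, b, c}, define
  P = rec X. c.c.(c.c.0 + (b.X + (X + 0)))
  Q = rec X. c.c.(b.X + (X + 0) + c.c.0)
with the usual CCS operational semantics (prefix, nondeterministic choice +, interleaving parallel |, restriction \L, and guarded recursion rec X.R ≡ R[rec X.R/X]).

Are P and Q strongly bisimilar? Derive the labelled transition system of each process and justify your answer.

bisimilar

LTS(P): 5 reachable states
  s0 = rec X. c.c.(c.c.0 + (b.X + (X + 0))) ⊢ --c--▸ s1
  s1 = c.(c.c.0 + (b.(rec X. c.c.(c.c.0 + (b.X + (X + 0)))) + ((rec X. c.c.(c.c.0 + (b.X + (X + 0)))) + 0))) ⊢ --c--▸ s2
  s2 = c.c.0 + (b.(rec X. c.c.(c.c.0 + (b.X + (X + 0)))) + ((rec X. c.c.(c.c.0 + (b.X + (X + 0)))) + 0)) ⊢ --b--▸ s0, --c--▸ s1, --c--▸ s3
  s3 = c.0 ⊢ --c--▸ s4
  s4 = 0 ⊢ ∅
LTS(Q): 5 reachable states
  t0 = rec X. c.c.(b.X + (X + 0) + c.c.0) ⊢ --c--▸ t1
  t1 = c.(b.(rec X. c.c.(b.X + (X + 0) + c.c.0)) + ((rec X. c.c.(b.X + (X + 0) + c.c.0)) + 0) + c.c.0) ⊢ --c--▸ t2
  t2 = b.(rec X. c.c.(b.X + (X + 0) + c.c.0)) + ((rec X. c.c.(b.X + (X + 0) + c.c.0)) + 0) + c.c.0 ⊢ --b--▸ t0, --c--▸ t1, --c--▸ t3
  t3 = c.0 ⊢ --c--▸ t4
  t4 = 0 ⊢ ∅
Bisimilarity quotient blocks:
  B0 = {s0, t0}
  B1 = {s1, t1}
  B2 = {s2, t2}
  B3 = {s3, t3}
  B4 = {s4, t4}
s0 ∈ B0, t0 ∈ B0 → same block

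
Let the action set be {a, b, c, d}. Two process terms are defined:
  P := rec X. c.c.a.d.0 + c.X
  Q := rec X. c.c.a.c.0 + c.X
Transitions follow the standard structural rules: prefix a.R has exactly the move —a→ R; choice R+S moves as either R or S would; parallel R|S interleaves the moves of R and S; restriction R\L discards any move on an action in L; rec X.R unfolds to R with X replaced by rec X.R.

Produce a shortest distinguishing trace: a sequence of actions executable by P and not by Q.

P's transition system — 5 states:
  u0 = rec X. c.c.a.d.0 + c.X has moves ··c··> u0, ··c··> u1
  u1 = c.a.d.0 has moves ··c··> u2
  u2 = a.d.0 has moves ··a··> u3
  u3 = d.0 has moves ··d··> u4
  u4 = 0 has moves ∅
Q's transition system — 5 states:
  v0 = rec X. c.c.a.c.0 + c.X has moves ··c··> v0, ··c··> v1
  v1 = c.a.c.0 has moves ··c··> v2
  v2 = a.c.0 has moves ··a··> v3
  v3 = c.0 has moves ··c··> v4
  v4 = 0 has moves ∅
Trace ⟨ccad⟩ through P, begin at {u0}:
  after c @ step 1: {u0, u1}
  after c @ step 2: {u0, u1, u2}
  after a @ step 3: {u3}
  after d @ step 4: {u4}
  — P admits the full trace.
Trace ⟨ccad⟩ through Q, begin at {v0}:
  after c @ step 1: {v0, v1}
  after c @ step 2: {v0, v1, v2}
  after a @ step 3: {v3}
  after d @ step 4: ∅  — Q cannot continue

ccad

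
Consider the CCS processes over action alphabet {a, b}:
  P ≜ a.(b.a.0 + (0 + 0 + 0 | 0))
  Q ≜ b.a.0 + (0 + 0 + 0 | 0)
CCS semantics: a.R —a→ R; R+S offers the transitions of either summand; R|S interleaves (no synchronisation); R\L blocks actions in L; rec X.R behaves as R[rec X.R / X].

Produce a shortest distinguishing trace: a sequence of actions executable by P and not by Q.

LTS(P): 4 reachable states
  p0 = a.(b.a.0 + (0 + 0 + 0 | 0)) has moves ··a··> p1
  p1 = b.a.0 + (0 + 0 + 0 | 0) has moves ··b··> p2
  p2 = a.0 has moves ··a··> p3
  p3 = 0 has moves (no moves)
LTS(Q): 3 reachable states
  q0 = b.a.0 + (0 + 0 + 0 | 0) has moves ··b··> q1
  q1 = a.0 has moves ··a··> q2
  q2 = 0 has moves (no moves)
Run σ = ⟨a⟩ on P: start {p0}
  [1] a ⇒ {p1}
  P completes σ.
Run σ = ⟨a⟩ on Q: start {q0}
  [1] a ⇒ ∅ (Q stuck)

a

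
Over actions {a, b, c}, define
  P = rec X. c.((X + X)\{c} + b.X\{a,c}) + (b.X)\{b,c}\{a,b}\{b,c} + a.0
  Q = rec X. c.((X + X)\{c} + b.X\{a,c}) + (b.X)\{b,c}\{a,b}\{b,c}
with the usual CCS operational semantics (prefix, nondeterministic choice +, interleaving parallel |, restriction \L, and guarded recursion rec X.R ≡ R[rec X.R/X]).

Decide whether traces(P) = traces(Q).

NO — witness ⟨a⟩

P's transition system — 5 states:
  s0 = rec X. c.((X + X)\{c} + b.X\{a,c}) + (b.X)\{b,c}\{a,b}\{b,c} + a.0 → -a-> s1, -c-> s2
  s1 = 0 → deadlocked
  s2 = ((rec X. c.((X + X)\{c} + b.X\{a,c}) + (b.X)\{b,c}\{a,b}\{b,c} + a.0) + (rec X. c.((X + X)\{c} + b.X\{a,c}) + (b.X)\{b,c}\{a,b}\{b,c} + a.0))\{c} + b.(rec X. c.((X + X)\{c} + b.X\{a,c}) + (b.X)\{b,c}\{a,b}\{b,c} + a.0)\{a,c} → -a-> s3, -b-> s4
  s3 = 0\{c} → deadlocked
  s4 = (rec X. c.((X + X)\{c} + b.X\{a,c}) + (b.X)\{b,c}\{a,b}\{b,c} + a.0)\{a,c} → deadlocked
Q's transition system — 3 states:
  t0 = rec X. c.((X + X)\{c} + b.X\{a,c}) + (b.X)\{b,c}\{a,b}\{b,c} → -c-> t1
  t1 = ((rec X. c.((X + X)\{c} + b.X\{a,c}) + (b.X)\{b,c}\{a,b}\{b,c}) + (rec X. c.((X + X)\{c} + b.X\{a,c}) + (b.X)\{b,c}\{a,b}\{b,c}))\{c} + b.(rec X. c.((X + X)\{c} + b.X\{a,c}) + (b.X)\{b,c}\{a,b}\{b,c})\{a,c} → -b-> t2
  t2 = (rec X. c.((X + X)\{c} + b.X\{a,c}) + (b.X)\{b,c}\{a,b}\{b,c})\{a,c} → deadlocked
Trace ⟨a⟩ through P, begin at {s0}:
  [1] a ⇒ {s1}
  — P admits the full trace.
Trace ⟨a⟩ through Q, begin at {t0}:
  [1] a ⇒ ∅ (Q stuck)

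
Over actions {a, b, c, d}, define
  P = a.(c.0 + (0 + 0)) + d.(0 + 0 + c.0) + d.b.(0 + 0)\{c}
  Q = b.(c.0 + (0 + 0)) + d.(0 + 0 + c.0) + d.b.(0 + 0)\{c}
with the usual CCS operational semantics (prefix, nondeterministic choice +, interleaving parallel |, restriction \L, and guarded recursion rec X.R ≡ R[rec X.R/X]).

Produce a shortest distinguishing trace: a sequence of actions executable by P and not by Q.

a

Reachable graph of P (6 states):
  p0 = a.(c.0 + (0 + 0)) + d.(0 + 0 + c.0) + d.b.(0 + 0)\{c} ⊢ —a→ p1, —d→ p2, —d→ p3
  p1 = c.0 + (0 + 0) ⊢ —c→ p4
  p2 = 0 + 0 + c.0 ⊢ —c→ p4
  p3 = b.(0 + 0)\{c} ⊢ —b→ p5
  p4 = 0 ⊢ ∅
  p5 = (0 + 0)\{c} ⊢ ∅
Reachable graph of Q (6 states):
  q0 = b.(c.0 + (0 + 0)) + d.(0 + 0 + c.0) + d.b.(0 + 0)\{c} ⊢ —b→ q1, —d→ q2, —d→ q3
  q1 = c.0 + (0 + 0) ⊢ —c→ q4
  q2 = 0 + 0 + c.0 ⊢ —c→ q4
  q3 = b.(0 + 0)\{c} ⊢ —b→ q5
  q4 = 0 ⊢ ∅
  q5 = (0 + 0)\{c} ⊢ ∅
Trace ⟨a⟩ through P, begin at {p0}:
  after a @ step 1: {p1}
  ✓ P
Trace ⟨a⟩ through Q, begin at {q0}:
  after a @ step 1: ∅ (Q stuck)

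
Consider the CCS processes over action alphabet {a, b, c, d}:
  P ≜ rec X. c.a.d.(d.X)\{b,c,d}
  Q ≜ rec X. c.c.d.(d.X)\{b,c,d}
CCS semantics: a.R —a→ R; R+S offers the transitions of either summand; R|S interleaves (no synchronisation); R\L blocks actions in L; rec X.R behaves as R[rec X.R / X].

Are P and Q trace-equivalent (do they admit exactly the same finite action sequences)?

P's transition system — 4 states:
  m0 = rec X. c.a.d.(d.X)\{b,c,d} ⊢ =c=> m1
  m1 = a.d.(d.(rec X. c.a.d.(d.X)\{b,c,d}))\{b,c,d} ⊢ =a=> m2
  m2 = d.(d.(rec X. c.a.d.(d.X)\{b,c,d}))\{b,c,d} ⊢ =d=> m3
  m3 = (d.(rec X. c.a.d.(d.X)\{b,c,d}))\{b,c,d} ⊢ (no moves)
Q's transition system — 4 states:
  n0 = rec X. c.c.d.(d.X)\{b,c,d} ⊢ =c=> n1
  n1 = c.d.(d.(rec X. c.c.d.(d.X)\{b,c,d}))\{b,c,d} ⊢ =c=> n2
  n2 = d.(d.(rec X. c.c.d.(d.X)\{b,c,d}))\{b,c,d} ⊢ =d=> n3
  n3 = (d.(rec X. c.c.d.(d.X)\{b,c,d}))\{b,c,d} ⊢ (no moves)
Run σ = ⟨ca⟩ on P: start {m0}
  [1] c ⇒ {m1}
  [2] a ⇒ {m2}
  ✓ P
Run σ = ⟨ca⟩ on Q: start {n0}
  [1] c ⇒ {n1}
  [2] a ⇒ no successor for Q

traces(P) ≠ traces(Q) — witness ⟨ca⟩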